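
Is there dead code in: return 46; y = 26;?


statement follows a return and is unreachable
Dead: 'y = 26'


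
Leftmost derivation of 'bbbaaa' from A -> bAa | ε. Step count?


Derivation: A => bAa => bbAaa => bbbAaaa => bbbaaa
Steps: 4


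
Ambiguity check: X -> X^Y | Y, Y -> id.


precedence layered via separate nonterminal Y: deterministic
Unambiguous


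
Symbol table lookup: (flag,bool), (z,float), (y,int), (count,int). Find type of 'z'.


Lookup 'z' → type float


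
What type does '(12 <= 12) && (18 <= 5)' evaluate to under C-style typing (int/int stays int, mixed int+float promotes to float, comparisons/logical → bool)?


Operand types: bool && bool
Rule: logical operators take bool operands and yield bool
Result type: bool


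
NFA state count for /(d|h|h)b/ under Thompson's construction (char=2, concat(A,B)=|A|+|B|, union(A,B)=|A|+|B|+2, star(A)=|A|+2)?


Syntax tree has 4 char leaf(s), 2 union(s), 0 star(s)
chars contribute 4×2 = 8; each union adds +2; each star adds +2
Total: 8 + 4 + 0 = 12 states


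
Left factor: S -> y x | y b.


Common prefix: 'y'
Factored: S -> y S', S' -> x | b


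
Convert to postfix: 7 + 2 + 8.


Left to right (same or higher precedence on left)
Postfix: 7 2 + 8 +


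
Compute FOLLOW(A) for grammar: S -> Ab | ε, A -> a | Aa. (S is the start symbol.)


$ ∈ FOLLOW(S). For each A -> αBβ: add FIRST(β)\{ε} to FOLLOW(B); if β nullable, add FOLLOW(A).
FOLLOW(A) = {a, b}


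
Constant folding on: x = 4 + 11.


4 + 11 = 15 at compile time
Optimized: x = 15


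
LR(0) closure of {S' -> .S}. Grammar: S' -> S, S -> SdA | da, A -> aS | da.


Start: S' -> .S
For each item with dot before a nonterminal B, add B -> .γ for every B-production
Closure: [S' -> .S, S -> .SdA, S -> .da]


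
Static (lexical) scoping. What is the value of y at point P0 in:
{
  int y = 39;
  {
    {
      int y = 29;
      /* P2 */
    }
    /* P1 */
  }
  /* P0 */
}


y declared in the same block as P0
y = 39


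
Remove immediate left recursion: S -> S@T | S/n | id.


Left-recursive alternatives: S@T, S/n; non-recursive: id
Introduce S': S -> idS', S' -> @TS' | /nS' | ε


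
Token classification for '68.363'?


Pattern: digits with a decimal point
Type: FLOAT_LITERAL


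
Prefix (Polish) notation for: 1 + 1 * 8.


'*' binds tighter: tree is (+ 1 (* 1 8))
Prefix: + 1 * 1 8


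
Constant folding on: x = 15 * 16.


15 * 16 = 240 at compile time
Optimized: x = 240


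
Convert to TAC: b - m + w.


Break into single-operator statements:
t1 = b - m
t2 = t1 + w


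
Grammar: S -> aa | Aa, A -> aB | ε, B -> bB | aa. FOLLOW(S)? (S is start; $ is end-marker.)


$ ∈ FOLLOW(S). For each A -> αBβ: add FIRST(β)\{ε} to FOLLOW(B); if β nullable, add FOLLOW(A).
FOLLOW(S) = {$}


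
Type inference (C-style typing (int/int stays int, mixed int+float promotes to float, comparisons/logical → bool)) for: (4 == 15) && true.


Operand types: bool && bool
Rule: logical operators take bool operands and yield bool
Result type: bool


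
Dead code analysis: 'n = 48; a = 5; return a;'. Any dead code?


n is assigned but never read
Dead: 'n = 48'


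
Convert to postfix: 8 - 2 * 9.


* has higher precedence, evaluate 2*9 first
Postfix: 8 2 9 * -


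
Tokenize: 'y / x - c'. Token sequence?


Scan left to right, longest-match per lexeme
Tokens: ID(y), OP(/), ID(x), OP(-), ID(c)


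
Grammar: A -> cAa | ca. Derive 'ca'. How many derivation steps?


Derivation: A => ca
Steps: 1


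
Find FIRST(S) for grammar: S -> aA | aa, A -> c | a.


Per alternative of S: FIRST(aA) = {a}; FIRST(aa) = {a}
FIRST(S) = {a}


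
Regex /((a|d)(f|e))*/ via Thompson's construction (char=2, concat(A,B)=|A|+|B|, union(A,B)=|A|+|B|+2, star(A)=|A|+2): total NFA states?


Syntax tree has 4 char leaf(s), 2 union(s), 1 star(s)
chars contribute 4×2 = 8; each union adds +2; each star adds +2
Total: 8 + 4 + 2 = 14 states


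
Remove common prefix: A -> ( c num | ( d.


Common prefix: '('
Factored: A -> ( A', A' -> c num | d


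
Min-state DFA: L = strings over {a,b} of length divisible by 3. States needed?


Track length mod 3: states 0..2, accept at 0
Minimal DFA: 3 states


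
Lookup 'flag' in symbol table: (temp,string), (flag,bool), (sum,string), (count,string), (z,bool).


Lookup 'flag' → type bool


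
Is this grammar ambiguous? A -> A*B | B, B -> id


precedence layered via separate nonterminal B: deterministic
Unambiguous


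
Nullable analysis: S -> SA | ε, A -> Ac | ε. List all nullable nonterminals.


A nonterminal is nullable iff some alternative derives ε (directly, or every symbol in it is nullable)
Nullable: {A, S}


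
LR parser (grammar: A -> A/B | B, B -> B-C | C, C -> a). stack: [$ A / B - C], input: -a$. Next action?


handle 'B-C' on top
Action: reduce (B -> B-C)


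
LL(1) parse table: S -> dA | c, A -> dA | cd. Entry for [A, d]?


For [A, d]: 'd' ∈ FIRST(dA)
Entry: A -> dA


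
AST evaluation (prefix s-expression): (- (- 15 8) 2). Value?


Evaluate inner: (- 15 8) = 7
Evaluate root: (- 7 2) = 5
Result: 5


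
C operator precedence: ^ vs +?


'+' is additive (level 9); '^' is bitwise XOR (level 4)
Higher level binds tighter
'+' has higher precedence than '^'


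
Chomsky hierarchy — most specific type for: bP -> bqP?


LHS has context (more than one symbol) and |LHS| ≤ |RHS|
Classification: Type 1 (Context-Sensitive)


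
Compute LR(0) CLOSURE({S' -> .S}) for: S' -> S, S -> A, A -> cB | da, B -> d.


Start: S' -> .S
For each item with dot before a nonterminal B, add B -> .γ for every B-production
Closure: [S' -> .S, S -> .A, A -> .cB, A -> .da]


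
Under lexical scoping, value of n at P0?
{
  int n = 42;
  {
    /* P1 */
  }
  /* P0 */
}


n declared in the same block as P0
n = 42


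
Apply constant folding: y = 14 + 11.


14 + 11 = 25 at compile time
Optimized: y = 25


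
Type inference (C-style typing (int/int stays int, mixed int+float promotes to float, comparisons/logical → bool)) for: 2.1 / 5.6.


Operand types: float / float
Rule: mixed int/float promotes to float; int/int stays int
Result type: float


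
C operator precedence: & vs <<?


'<<' is shift (level 8); '&' is bitwise AND (level 5)
Higher level binds tighter
'<<' has higher precedence than '&'


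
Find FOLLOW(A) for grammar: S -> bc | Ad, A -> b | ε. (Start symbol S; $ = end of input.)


$ ∈ FOLLOW(S). For each A -> αBβ: add FIRST(β)\{ε} to FOLLOW(B); if β nullable, add FOLLOW(A).
FOLLOW(A) = {d}


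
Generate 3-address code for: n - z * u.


Break into single-operator statements:
t1 = z * u
t2 = n - t1


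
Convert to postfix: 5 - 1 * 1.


* has higher precedence, evaluate 1*1 first
Postfix: 5 1 1 * -


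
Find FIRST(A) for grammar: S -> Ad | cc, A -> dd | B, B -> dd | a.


Per alternative of A: FIRST(dd) = {d}; FIRST(B) = {a, d}
FIRST(A) = {a, d}


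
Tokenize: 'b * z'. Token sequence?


Scan left to right, longest-match per lexeme
Tokens: ID(b), OP(*), ID(z)


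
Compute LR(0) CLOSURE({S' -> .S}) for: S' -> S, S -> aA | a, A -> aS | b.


Start: S' -> .S
For each item with dot before a nonterminal B, add B -> .γ for every B-production
Closure: [S' -> .S, S -> .aA, S -> .a]


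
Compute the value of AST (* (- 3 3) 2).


Evaluate inner: (- 3 3) = 0
Evaluate root: (* 0 2) = 0
Result: 0


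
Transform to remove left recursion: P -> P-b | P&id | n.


Left-recursive alternatives: P-b, P&id; non-recursive: n
Introduce P': P -> nP', P' -> -bP' | &idP' | ε


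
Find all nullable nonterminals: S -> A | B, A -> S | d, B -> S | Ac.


A nonterminal is nullable iff some alternative derives ε (directly, or every symbol in it is nullable)
Nullable: {}


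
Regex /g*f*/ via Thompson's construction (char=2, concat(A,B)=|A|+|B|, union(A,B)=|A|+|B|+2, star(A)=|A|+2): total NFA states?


Syntax tree has 2 char leaf(s), 0 union(s), 2 star(s)
chars contribute 2×2 = 4; each union adds +2; each star adds +2
Total: 4 + 0 + 4 = 8 states


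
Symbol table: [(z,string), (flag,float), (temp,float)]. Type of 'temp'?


Lookup 'temp' → type float


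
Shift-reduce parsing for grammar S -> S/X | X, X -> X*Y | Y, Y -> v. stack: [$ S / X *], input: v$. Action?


no handle; shift 'v'
Action: shift


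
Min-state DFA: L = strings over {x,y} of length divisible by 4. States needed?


Track length mod 4: states 0..3, accept at 0
Minimal DFA: 4 states


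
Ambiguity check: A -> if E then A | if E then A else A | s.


dangling else: 'if E then if E then s else s' parses two ways
Ambiguous


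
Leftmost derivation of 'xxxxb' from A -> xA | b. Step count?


Derivation: A => xA => xxA => xxxA => xxxxA => xxxxb
Steps: 5


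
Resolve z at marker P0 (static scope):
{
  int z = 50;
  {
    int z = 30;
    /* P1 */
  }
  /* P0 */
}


z declared in the same block as P0
z = 50


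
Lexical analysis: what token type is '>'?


Pattern: operator symbol
Type: OPERATOR


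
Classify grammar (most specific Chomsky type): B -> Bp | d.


Left-linear: every RHS is a terminal or one nonterminal followed by a terminal
Classification: Type 3 (Regular)


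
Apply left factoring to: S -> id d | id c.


Common prefix: 'id'
Factored: S -> id S', S' -> d | c


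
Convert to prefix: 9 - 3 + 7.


left-to-right (same/higher precedence on left): tree is (+ (- 9 3) 7)
Prefix: + - 9 3 7


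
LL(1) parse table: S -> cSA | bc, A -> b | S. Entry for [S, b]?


For [S, b]: 'b' ∈ FIRST(bc)
Entry: S -> bc


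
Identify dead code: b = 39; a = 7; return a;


b is assigned but never read
Dead: 'b = 39'


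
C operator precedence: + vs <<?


'+' is additive (level 9); '<<' is shift (level 8)
Higher level binds tighter
'+' has higher precedence than '<<'


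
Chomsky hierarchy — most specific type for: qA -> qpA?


LHS has context (more than one symbol) and |LHS| ≤ |RHS|
Classification: Type 1 (Context-Sensitive)


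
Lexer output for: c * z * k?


Scan left to right, longest-match per lexeme
Tokens: ID(c), OP(*), ID(z), OP(*), ID(k)


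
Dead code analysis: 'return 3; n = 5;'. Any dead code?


statement follows a return and is unreachable
Dead: 'n = 5'


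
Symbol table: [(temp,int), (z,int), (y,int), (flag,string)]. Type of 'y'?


Lookup 'y' → type int


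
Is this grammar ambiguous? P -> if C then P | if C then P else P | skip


dangling else: 'if C then if C then skip else skip' parses two ways
Ambiguous


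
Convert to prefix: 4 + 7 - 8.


left-to-right (same/higher precedence on left): tree is (- (+ 4 7) 8)
Prefix: - + 4 7 8


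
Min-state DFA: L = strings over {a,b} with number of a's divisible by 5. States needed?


Track (count of a) mod 5: states 0..4, accept at 0
Minimal DFA: 5 states


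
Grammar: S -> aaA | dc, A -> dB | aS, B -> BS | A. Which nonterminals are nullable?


A nonterminal is nullable iff some alternative derives ε (directly, or every symbol in it is nullable)
Nullable: {}


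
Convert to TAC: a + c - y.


Break into single-operator statements:
t1 = a + c
t2 = t1 - y


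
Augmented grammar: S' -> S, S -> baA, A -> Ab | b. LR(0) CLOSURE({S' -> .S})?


Start: S' -> .S
For each item with dot before a nonterminal B, add B -> .γ for every B-production
Closure: [S' -> .S, S -> .baA]


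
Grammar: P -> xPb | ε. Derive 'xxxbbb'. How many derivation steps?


Derivation: P => xPb => xxPbb => xxxPbbb => xxxbbb
Steps: 4


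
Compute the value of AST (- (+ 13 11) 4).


Evaluate inner: (+ 13 11) = 24
Evaluate root: (- 24 4) = 20
Result: 20


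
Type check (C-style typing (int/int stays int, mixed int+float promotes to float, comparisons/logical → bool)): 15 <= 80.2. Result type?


Operand types: int <= float
Rule: comparison yields bool
Result type: bool


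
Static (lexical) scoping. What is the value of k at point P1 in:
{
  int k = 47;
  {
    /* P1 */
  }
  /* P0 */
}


P1's block does not declare k; resolves to the enclosing declaration at depth 0
k = 47


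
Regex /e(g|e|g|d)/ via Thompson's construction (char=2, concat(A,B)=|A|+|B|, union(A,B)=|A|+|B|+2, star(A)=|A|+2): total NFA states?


Syntax tree has 5 char leaf(s), 3 union(s), 0 star(s)
chars contribute 5×2 = 10; each union adds +2; each star adds +2
Total: 10 + 6 + 0 = 16 states


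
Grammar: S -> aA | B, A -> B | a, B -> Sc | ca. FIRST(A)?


Per alternative of A: FIRST(B) = {a, c}; FIRST(a) = {a}
FIRST(A) = {a, c}


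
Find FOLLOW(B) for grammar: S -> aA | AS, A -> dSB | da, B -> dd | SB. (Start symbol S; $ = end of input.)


$ ∈ FOLLOW(S). For each A -> αBβ: add FIRST(β)\{ε} to FOLLOW(B); if β nullable, add FOLLOW(A).
FOLLOW(B) = {$, a, d}


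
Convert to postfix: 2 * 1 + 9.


Left to right (same or higher precedence on left)
Postfix: 2 1 * 9 +


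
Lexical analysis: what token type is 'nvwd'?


Pattern: letter/underscore followed by alphanumerics, not a keyword
Type: IDENTIFIER


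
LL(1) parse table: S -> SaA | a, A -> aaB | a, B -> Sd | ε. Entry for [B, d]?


For [B, d]: ε is nullable and 'd' ∈ FOLLOW(B)
Entry: B -> ε


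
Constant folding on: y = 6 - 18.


6 - 18 = -12 at compile time
Optimized: y = -12


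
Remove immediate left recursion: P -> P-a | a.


Left-recursive alternatives: P-a; non-recursive: a
Introduce P': P -> aP', P' -> -aP' | ε


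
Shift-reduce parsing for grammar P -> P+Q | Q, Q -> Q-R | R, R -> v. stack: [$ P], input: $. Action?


start symbol P on stack, input exhausted
Action: accept


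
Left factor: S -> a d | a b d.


Common prefix: 'a'
Factored: S -> a S', S' -> d | b d


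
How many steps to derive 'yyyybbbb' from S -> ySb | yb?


Derivation: S => ySb => yySbb => yyySbbb => yyyybbbb
Steps: 4


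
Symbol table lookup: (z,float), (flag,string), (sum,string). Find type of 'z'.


Lookup 'z' → type float


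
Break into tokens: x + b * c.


Scan left to right, longest-match per lexeme
Tokens: ID(x), OP(+), ID(b), OP(*), ID(c)


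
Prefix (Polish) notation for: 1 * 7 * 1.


left-to-right (same/higher precedence on left): tree is (* (* 1 7) 1)
Prefix: * * 1 7 1


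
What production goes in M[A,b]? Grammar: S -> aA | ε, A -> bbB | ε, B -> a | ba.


For [A, b]: 'b' ∈ FIRST(bbB)
Entry: A -> bbB


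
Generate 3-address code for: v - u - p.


Break into single-operator statements:
t1 = v - u
t2 = t1 - p


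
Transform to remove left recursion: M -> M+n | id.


Left-recursive alternatives: M+n; non-recursive: id
Introduce M': M -> idM', M' -> +nM' | ε


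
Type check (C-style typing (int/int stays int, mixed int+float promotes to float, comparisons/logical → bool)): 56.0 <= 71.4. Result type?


Operand types: float <= float
Rule: comparison yields bool
Result type: bool


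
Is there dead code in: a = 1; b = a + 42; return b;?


a is read by b's definition; b is returned
No dead code


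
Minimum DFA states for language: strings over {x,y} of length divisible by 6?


Track length mod 6: states 0..5, accept at 0
Minimal DFA: 6 states


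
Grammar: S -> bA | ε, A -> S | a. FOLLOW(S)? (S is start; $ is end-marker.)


$ ∈ FOLLOW(S). For each A -> αBβ: add FIRST(β)\{ε} to FOLLOW(B); if β nullable, add FOLLOW(A).
FOLLOW(S) = {$}


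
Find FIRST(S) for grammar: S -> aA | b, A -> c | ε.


Per alternative of S: FIRST(aA) = {a}; FIRST(b) = {b}
FIRST(S) = {a, b}


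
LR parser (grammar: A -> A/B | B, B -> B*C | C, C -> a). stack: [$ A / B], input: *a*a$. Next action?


'*' can extend B; shift to build B -> B*C
Action: shift


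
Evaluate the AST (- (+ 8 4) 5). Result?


Evaluate inner: (+ 8 4) = 12
Evaluate root: (- 12 5) = 7
Result: 7


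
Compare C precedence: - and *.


'*' is multiplicative (level 10); '-' is additive (level 9)
Higher level binds tighter
'*' has higher precedence than '-'


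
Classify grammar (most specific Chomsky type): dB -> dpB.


LHS has context (more than one symbol) and |LHS| ≤ |RHS|
Classification: Type 1 (Context-Sensitive)


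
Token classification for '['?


Pattern: delimiter/punctuation
Type: PUNCTUATION


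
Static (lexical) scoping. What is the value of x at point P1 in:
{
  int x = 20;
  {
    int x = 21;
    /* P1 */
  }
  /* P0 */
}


x declared in the same block as P1
x = 21


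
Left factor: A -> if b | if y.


Common prefix: 'if'
Factored: A -> if A', A' -> b | y


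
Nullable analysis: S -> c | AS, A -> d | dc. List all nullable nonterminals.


A nonterminal is nullable iff some alternative derives ε (directly, or every symbol in it is nullable)
Nullable: {}


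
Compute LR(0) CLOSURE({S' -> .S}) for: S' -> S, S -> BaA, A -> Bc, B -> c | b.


Start: S' -> .S
For each item with dot before a nonterminal B, add B -> .γ for every B-production
Closure: [S' -> .S, S -> .BaA, B -> .c, B -> .b]


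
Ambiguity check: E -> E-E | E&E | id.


'id-id&id' has two parse trees (no precedence encoded between - and &)
Ambiguous


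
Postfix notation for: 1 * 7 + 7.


Left to right (same or higher precedence on left)
Postfix: 1 7 * 7 +


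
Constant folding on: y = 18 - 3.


18 - 3 = 15 at compile time
Optimized: y = 15


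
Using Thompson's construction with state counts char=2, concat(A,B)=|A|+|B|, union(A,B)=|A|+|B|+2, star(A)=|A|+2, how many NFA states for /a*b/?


Syntax tree has 2 char leaf(s), 0 union(s), 1 star(s)
chars contribute 2×2 = 4; each union adds +2; each star adds +2
Total: 4 + 0 + 2 = 6 states


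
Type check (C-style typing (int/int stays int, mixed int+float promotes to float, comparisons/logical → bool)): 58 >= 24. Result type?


Operand types: int >= int
Rule: comparison yields bool
Result type: bool


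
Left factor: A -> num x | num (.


Common prefix: 'num'
Factored: A -> num A', A' -> x | (


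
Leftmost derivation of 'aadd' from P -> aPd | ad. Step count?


Derivation: P => aPd => aadd
Steps: 2


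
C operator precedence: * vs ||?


'*' is multiplicative (level 10); '||' is logical OR (level 1)
Higher level binds tighter
'*' has higher precedence than '||'


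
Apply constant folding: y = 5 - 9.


5 - 9 = -4 at compile time
Optimized: y = -4


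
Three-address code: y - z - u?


Break into single-operator statements:
t1 = y - z
t2 = t1 - u


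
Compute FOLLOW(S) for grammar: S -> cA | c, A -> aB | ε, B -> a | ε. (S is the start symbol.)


$ ∈ FOLLOW(S). For each A -> αBβ: add FIRST(β)\{ε} to FOLLOW(B); if β nullable, add FOLLOW(A).
FOLLOW(S) = {$}


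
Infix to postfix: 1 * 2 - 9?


Left to right (same or higher precedence on left)
Postfix: 1 2 * 9 -


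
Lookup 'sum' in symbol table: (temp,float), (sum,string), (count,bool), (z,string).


Lookup 'sum' → type string


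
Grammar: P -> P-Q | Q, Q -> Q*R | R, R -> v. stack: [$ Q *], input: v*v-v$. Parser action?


no handle; shift 'v'
Action: shift


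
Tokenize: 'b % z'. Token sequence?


Scan left to right, longest-match per lexeme
Tokens: ID(b), OP(%), ID(z)


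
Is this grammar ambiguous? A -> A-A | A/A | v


'v-v/v' has two parse trees (no precedence encoded between - and /)
Ambiguous


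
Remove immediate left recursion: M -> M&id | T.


Left-recursive alternatives: M&id; non-recursive: T
Introduce M': M -> TM', M' -> &idM' | ε


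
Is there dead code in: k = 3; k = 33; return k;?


first assignment to k is overwritten before any read
Dead: 'k = 3'


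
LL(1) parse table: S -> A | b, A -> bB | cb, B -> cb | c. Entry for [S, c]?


For [S, c]: 'c' ∈ FIRST(A)
Entry: S -> A


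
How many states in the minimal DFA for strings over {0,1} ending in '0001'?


Track the longest suffix of input matching a prefix of '0001': 5 classes (prefixes of length 0..4)
Minimal DFA: 5 states


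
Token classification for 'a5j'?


Pattern: letter/underscore followed by alphanumerics, not a keyword
Type: IDENTIFIER


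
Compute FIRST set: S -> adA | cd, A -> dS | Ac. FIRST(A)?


Per alternative of A: FIRST(dS) = {d}; FIRST(Ac) = {d}
FIRST(A) = {d}


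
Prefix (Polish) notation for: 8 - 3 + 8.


left-to-right (same/higher precedence on left): tree is (+ (- 8 3) 8)
Prefix: + - 8 3 8


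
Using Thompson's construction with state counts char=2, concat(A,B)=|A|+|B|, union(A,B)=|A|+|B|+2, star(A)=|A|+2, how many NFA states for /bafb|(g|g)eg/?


Syntax tree has 8 char leaf(s), 2 union(s), 0 star(s)
chars contribute 8×2 = 16; each union adds +2; each star adds +2
Total: 16 + 4 + 0 = 20 states


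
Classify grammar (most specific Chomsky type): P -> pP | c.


Right-linear: every RHS is a terminal or a terminal followed by one nonterminal
Classification: Type 3 (Regular)


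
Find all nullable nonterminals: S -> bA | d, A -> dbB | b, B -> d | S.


A nonterminal is nullable iff some alternative derives ε (directly, or every symbol in it is nullable)
Nullable: {}


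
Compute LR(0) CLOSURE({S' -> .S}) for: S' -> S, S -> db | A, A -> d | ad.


Start: S' -> .S
For each item with dot before a nonterminal B, add B -> .γ for every B-production
Closure: [S' -> .S, S -> .db, S -> .A, A -> .d, A -> .ad]


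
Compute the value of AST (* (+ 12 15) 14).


Evaluate inner: (+ 12 15) = 27
Evaluate root: (* 27 14) = 378
Result: 378


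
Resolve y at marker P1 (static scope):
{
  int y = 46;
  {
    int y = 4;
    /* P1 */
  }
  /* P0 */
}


y declared in the same block as P1
y = 4


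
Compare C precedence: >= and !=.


'>=' is relational (level 7); '!=' is equality (level 6)
Higher level binds tighter
'>=' has higher precedence than '!='


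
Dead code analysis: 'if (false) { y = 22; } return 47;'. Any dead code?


condition is constant false, so the whole block is unreachable
Dead: 'if (false) { y = 22; }'


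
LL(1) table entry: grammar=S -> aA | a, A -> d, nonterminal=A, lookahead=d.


For [A, d]: 'd' ∈ FIRST(d)
Entry: A -> d


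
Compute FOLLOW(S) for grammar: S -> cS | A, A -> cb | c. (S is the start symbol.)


$ ∈ FOLLOW(S). For each A -> αBβ: add FIRST(β)\{ε} to FOLLOW(B); if β nullable, add FOLLOW(A).
FOLLOW(S) = {$}


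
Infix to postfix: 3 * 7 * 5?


Left to right (same or higher precedence on left)
Postfix: 3 7 * 5 *


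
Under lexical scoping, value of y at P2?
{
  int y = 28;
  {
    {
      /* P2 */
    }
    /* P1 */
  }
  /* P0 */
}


P2's block does not declare y; resolves to the enclosing declaration at depth 0
y = 28


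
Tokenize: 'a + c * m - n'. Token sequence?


Scan left to right, longest-match per lexeme
Tokens: ID(a), OP(+), ID(c), OP(*), ID(m), OP(-), ID(n)


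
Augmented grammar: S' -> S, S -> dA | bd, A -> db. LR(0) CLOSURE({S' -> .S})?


Start: S' -> .S
For each item with dot before a nonterminal B, add B -> .γ for every B-production
Closure: [S' -> .S, S -> .dA, S -> .bd]


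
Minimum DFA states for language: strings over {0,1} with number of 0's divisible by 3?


Track (count of 0) mod 3: states 0..2, accept at 0
Minimal DFA: 3 states


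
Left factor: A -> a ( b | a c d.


Common prefix: 'a'
Factored: A -> a A', A' -> ( b | c d


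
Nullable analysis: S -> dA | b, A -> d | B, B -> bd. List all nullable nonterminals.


A nonterminal is nullable iff some alternative derives ε (directly, or every symbol in it is nullable)
Nullable: {}


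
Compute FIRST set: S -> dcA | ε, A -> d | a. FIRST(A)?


Per alternative of A: FIRST(d) = {d}; FIRST(a) = {a}
FIRST(A) = {a, d}


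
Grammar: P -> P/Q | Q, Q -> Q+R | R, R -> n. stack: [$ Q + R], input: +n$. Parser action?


handle 'Q+R' on top
Action: reduce (Q -> Q+R)


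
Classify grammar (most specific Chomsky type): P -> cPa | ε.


Single nonterminal LHS, but c^n a^n is not regular
Classification: Type 2 (Context-Free)


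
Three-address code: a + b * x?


Break into single-operator statements:
t1 = b * x
t2 = a + t1


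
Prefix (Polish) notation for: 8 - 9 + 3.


left-to-right (same/higher precedence on left): tree is (+ (- 8 9) 3)
Prefix: + - 8 9 3


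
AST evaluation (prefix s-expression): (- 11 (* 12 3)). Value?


Evaluate inner: (* 12 3) = 36
Evaluate root: (- 11 36) = -25
Result: -25


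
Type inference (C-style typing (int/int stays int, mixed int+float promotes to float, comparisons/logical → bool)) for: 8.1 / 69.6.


Operand types: float / float
Rule: mixed int/float promotes to float; int/int stays int
Result type: float


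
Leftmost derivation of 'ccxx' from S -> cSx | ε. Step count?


Derivation: S => cSx => ccSxx => ccxx
Steps: 3


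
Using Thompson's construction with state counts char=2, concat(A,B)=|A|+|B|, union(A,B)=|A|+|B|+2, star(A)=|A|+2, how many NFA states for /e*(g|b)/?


Syntax tree has 3 char leaf(s), 1 union(s), 1 star(s)
chars contribute 3×2 = 6; each union adds +2; each star adds +2
Total: 6 + 2 + 2 = 10 states


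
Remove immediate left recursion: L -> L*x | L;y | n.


Left-recursive alternatives: L*x, L;y; non-recursive: n
Introduce L': L -> nL', L' -> *xL' | ;yL' | ε


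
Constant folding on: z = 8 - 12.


8 - 12 = -4 at compile time
Optimized: z = -4


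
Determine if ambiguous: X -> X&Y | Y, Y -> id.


precedence layered via separate nonterminal Y: deterministic
Unambiguous


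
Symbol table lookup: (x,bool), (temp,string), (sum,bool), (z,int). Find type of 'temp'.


Lookup 'temp' → type string


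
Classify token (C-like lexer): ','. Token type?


Pattern: delimiter/punctuation
Type: PUNCTUATION


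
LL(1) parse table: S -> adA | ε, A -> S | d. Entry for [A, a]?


For [A, a]: 'a' ∈ FIRST(S)
Entry: A -> S


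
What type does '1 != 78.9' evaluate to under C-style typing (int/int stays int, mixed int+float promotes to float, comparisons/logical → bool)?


Operand types: int != float
Rule: comparison yields bool
Result type: bool


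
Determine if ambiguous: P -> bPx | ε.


balanced b^n…x^n: each string has a unique parse
Unambiguous


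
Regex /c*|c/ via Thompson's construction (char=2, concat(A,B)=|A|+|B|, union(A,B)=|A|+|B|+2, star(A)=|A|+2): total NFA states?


Syntax tree has 2 char leaf(s), 1 union(s), 1 star(s)
chars contribute 2×2 = 4; each union adds +2; each star adds +2
Total: 4 + 2 + 2 = 8 states


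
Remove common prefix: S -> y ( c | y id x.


Common prefix: 'y'
Factored: S -> y S', S' -> ( c | id x


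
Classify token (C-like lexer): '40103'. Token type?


Pattern: digits only
Type: INTEGER_LITERAL


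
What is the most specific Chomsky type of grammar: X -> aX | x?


Right-linear: every RHS is a terminal or a terminal followed by one nonterminal
Classification: Type 3 (Regular)


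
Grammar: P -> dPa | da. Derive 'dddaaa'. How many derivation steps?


Derivation: P => dPa => ddPaa => dddaaa
Steps: 3


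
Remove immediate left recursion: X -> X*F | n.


Left-recursive alternatives: X*F; non-recursive: n
Introduce X': X -> nX', X' -> *FX' | ε


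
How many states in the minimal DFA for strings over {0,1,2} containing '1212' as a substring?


KMP-style automaton: 4 progress states + 1 absorbing accept = 5
Minimal DFA: 5 states


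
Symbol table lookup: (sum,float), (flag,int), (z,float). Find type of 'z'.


Lookup 'z' → type float


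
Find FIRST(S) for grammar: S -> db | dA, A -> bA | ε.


Per alternative of S: FIRST(db) = {d}; FIRST(dA) = {d}
FIRST(S) = {d}


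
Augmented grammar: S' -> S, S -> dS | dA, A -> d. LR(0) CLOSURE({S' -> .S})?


Start: S' -> .S
For each item with dot before a nonterminal B, add B -> .γ for every B-production
Closure: [S' -> .S, S -> .dS, S -> .dA]


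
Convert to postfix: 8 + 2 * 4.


* has higher precedence, evaluate 2*4 first
Postfix: 8 2 4 * +


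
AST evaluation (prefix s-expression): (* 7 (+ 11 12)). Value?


Evaluate inner: (+ 11 12) = 23
Evaluate root: (* 7 23) = 161
Result: 161


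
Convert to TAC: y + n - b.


Break into single-operator statements:
t1 = y + n
t2 = t1 - b


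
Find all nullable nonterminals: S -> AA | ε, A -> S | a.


A nonterminal is nullable iff some alternative derives ε (directly, or every symbol in it is nullable)
Nullable: {A, S}


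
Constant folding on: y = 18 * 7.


18 * 7 = 126 at compile time
Optimized: y = 126


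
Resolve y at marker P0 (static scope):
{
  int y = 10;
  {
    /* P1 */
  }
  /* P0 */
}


y declared in the same block as P0
y = 10


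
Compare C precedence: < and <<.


'<<' is shift (level 8); '<' is relational (level 7)
Higher level binds tighter
'<<' has higher precedence than '<'


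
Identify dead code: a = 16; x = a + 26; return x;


a is read by x's definition; x is returned
No dead code


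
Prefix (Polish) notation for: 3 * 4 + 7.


left-to-right (same/higher precedence on left): tree is (+ (* 3 4) 7)
Prefix: + * 3 4 7


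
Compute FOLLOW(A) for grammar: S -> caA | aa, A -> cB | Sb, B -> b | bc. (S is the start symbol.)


$ ∈ FOLLOW(S). For each A -> αBβ: add FIRST(β)\{ε} to FOLLOW(B); if β nullable, add FOLLOW(A).
FOLLOW(A) = {$, b}


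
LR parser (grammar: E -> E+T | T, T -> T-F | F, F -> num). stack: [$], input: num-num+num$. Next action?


no handle on stack; shift 'num'
Action: shift


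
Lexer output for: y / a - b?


Scan left to right, longest-match per lexeme
Tokens: ID(y), OP(/), ID(a), OP(-), ID(b)


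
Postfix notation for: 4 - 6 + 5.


Left to right (same or higher precedence on left)
Postfix: 4 6 - 5 +


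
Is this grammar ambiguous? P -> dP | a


right-linear, alternatives start with distinct terminals 'd' vs 'a': unique leftmost derivation
Unambiguous


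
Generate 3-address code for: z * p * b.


Break into single-operator statements:
t1 = z * p
t2 = t1 * b


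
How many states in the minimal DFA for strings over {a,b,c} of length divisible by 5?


Track length mod 5: states 0..4, accept at 0
Minimal DFA: 5 states


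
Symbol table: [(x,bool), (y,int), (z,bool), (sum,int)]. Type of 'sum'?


Lookup 'sum' → type int


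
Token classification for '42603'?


Pattern: digits only
Type: INTEGER_LITERAL


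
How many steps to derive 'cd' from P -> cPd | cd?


Derivation: P => cd
Steps: 1


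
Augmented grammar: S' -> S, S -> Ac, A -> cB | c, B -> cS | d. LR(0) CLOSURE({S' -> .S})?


Start: S' -> .S
For each item with dot before a nonterminal B, add B -> .γ for every B-production
Closure: [S' -> .S, S -> .Ac, A -> .cB, A -> .c]


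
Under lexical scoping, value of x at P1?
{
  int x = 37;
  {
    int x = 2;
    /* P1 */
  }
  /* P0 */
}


x declared in the same block as P1
x = 2


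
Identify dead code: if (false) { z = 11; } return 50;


condition is constant false, so the whole block is unreachable
Dead: 'if (false) { z = 11; }'


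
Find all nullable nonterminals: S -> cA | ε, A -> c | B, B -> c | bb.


A nonterminal is nullable iff some alternative derives ε (directly, or every symbol in it is nullable)
Nullable: {S}


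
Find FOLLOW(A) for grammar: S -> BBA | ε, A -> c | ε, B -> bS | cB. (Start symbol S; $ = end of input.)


$ ∈ FOLLOW(S). For each A -> αBβ: add FIRST(β)\{ε} to FOLLOW(B); if β nullable, add FOLLOW(A).
FOLLOW(A) = {$, b, c}


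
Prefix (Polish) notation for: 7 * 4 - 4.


left-to-right (same/higher precedence on left): tree is (- (* 7 4) 4)
Prefix: - * 7 4 4


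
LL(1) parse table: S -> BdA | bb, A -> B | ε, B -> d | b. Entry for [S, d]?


For [S, d]: 'd' ∈ FIRST(BdA)
Entry: S -> BdA


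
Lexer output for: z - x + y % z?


Scan left to right, longest-match per lexeme
Tokens: ID(z), OP(-), ID(x), OP(+), ID(y), OP(%), ID(z)


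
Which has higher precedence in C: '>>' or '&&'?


'>>' is shift (level 8); '&&' is logical AND (level 2)
Higher level binds tighter
'>>' has higher precedence than '&&'


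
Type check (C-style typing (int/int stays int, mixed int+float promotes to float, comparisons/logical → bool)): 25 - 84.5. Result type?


Operand types: int - float
Rule: mixed int/float promotes to float; int/int stays int
Result type: float


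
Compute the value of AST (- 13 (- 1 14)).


Evaluate inner: (- 1 14) = -13
Evaluate root: (- 13 -13) = 26
Result: 26


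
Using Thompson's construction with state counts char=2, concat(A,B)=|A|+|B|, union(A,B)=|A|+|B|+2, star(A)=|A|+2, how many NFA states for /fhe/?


Syntax tree has 3 char leaf(s), 0 union(s), 0 star(s)
chars contribute 3×2 = 6; each union adds +2; each star adds +2
Total: 6 + 0 + 0 = 6 states


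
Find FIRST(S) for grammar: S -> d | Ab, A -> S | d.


Per alternative of S: FIRST(d) = {d}; FIRST(Ab) = {d}
FIRST(S) = {d}


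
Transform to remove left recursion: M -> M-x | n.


Left-recursive alternatives: M-x; non-recursive: n
Introduce M': M -> nM', M' -> -xM' | ε


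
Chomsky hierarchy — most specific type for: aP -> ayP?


LHS has context (more than one symbol) and |LHS| ≤ |RHS|
Classification: Type 1 (Context-Sensitive)


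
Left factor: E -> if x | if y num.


Common prefix: 'if'
Factored: E -> if E', E' -> x | y num


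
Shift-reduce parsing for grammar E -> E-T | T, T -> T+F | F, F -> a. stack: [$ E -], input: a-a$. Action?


no handle ('E-' is not any RHS); shift 'a'
Action: shift


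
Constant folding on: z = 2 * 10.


2 * 10 = 20 at compile time
Optimized: z = 20


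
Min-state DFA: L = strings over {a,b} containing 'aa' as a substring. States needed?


KMP-style automaton: 2 progress states + 1 absorbing accept = 3
Minimal DFA: 3 states


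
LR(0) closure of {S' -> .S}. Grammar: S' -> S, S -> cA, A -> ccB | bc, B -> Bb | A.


Start: S' -> .S
For each item with dot before a nonterminal B, add B -> .γ for every B-production
Closure: [S' -> .S, S -> .cA]


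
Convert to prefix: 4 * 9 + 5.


left-to-right (same/higher precedence on left): tree is (+ (* 4 9) 5)
Prefix: + * 4 9 5


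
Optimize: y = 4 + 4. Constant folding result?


4 + 4 = 8 at compile time
Optimized: y = 8


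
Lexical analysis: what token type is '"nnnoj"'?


Pattern: double-quoted sequence
Type: STRING_LITERAL


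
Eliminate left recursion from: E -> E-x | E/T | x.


Left-recursive alternatives: E-x, E/T; non-recursive: x
Introduce E': E -> xE', E' -> -xE' | /TE' | ε


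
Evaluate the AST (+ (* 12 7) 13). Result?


Evaluate inner: (* 12 7) = 84
Evaluate root: (+ 84 13) = 97
Result: 97


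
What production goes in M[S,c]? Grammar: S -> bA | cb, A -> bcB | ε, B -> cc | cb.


For [S, c]: 'c' ∈ FIRST(cb)
Entry: S -> cb


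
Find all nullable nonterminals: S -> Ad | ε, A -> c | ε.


A nonterminal is nullable iff some alternative derives ε (directly, or every symbol in it is nullable)
Nullable: {A, S}


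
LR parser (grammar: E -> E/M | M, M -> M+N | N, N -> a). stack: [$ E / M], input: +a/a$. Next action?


'+' can extend M; shift to build M -> M+N
Action: shift


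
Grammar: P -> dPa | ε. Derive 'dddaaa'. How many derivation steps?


Derivation: P => dPa => ddPaa => dddPaaa => dddaaa
Steps: 4


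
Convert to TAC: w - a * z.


Break into single-operator statements:
t1 = a * z
t2 = w - t1


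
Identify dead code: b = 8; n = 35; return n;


b is assigned but never read
Dead: 'b = 8'


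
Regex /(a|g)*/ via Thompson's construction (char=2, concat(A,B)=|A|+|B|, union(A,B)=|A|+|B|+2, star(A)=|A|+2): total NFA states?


Syntax tree has 2 char leaf(s), 1 union(s), 1 star(s)
chars contribute 2×2 = 4; each union adds +2; each star adds +2
Total: 4 + 2 + 2 = 8 states


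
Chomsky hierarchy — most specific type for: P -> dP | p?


Right-linear: every RHS is a terminal or a terminal followed by one nonterminal
Classification: Type 3 (Regular)


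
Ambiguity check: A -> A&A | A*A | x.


'x&x*x' has two parse trees (no precedence encoded between & and *)
Ambiguous


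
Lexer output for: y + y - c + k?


Scan left to right, longest-match per lexeme
Tokens: ID(y), OP(+), ID(y), OP(-), ID(c), OP(+), ID(k)


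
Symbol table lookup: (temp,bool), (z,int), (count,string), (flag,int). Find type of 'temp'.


Lookup 'temp' → type bool


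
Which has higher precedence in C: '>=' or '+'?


'+' is additive (level 9); '>=' is relational (level 7)
Higher level binds tighter
'+' has higher precedence than '>='


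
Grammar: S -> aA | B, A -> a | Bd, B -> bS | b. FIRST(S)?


Per alternative of S: FIRST(aA) = {a}; FIRST(B) = {b}
FIRST(S) = {a, b}


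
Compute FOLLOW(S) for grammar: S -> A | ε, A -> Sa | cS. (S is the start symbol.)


$ ∈ FOLLOW(S). For each A -> αBβ: add FIRST(β)\{ε} to FOLLOW(B); if β nullable, add FOLLOW(A).
FOLLOW(S) = {$, a}


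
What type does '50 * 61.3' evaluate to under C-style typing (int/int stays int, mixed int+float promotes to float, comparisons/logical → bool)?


Operand types: int * float
Rule: mixed int/float promotes to float; int/int stays int
Result type: float


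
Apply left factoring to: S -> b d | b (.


Common prefix: 'b'
Factored: S -> b S', S' -> d | (


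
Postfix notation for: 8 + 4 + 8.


Left to right (same or higher precedence on left)
Postfix: 8 4 + 8 +


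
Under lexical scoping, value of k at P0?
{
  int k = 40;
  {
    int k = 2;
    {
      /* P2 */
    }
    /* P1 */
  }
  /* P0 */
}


k declared in the same block as P0
k = 40


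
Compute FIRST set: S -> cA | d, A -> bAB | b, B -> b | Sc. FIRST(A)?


Per alternative of A: FIRST(bAB) = {b}; FIRST(b) = {b}
FIRST(A) = {b}


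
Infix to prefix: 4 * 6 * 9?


left-to-right (same/higher precedence on left): tree is (* (* 4 6) 9)
Prefix: * * 4 6 9


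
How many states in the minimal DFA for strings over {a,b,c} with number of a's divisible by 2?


Track (count of a) mod 2: states 0..1, accept at 0
Minimal DFA: 2 states


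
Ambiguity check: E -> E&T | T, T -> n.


precedence layered via separate nonterminal T: deterministic
Unambiguous


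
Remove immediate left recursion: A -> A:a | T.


Left-recursive alternatives: A:a; non-recursive: T
Introduce A': A -> TA', A' -> :aA' | ε


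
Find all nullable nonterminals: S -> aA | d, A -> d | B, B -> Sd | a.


A nonterminal is nullable iff some alternative derives ε (directly, or every symbol in it is nullable)
Nullable: {}


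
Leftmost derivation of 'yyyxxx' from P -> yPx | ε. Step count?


Derivation: P => yPx => yyPxx => yyyPxxx => yyyxxx
Steps: 4


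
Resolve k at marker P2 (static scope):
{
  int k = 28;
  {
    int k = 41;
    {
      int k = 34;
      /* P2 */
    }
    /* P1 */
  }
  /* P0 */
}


k declared in the same block as P2
k = 34


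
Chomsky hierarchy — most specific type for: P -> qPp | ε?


Single nonterminal LHS, but q^n p^n is not regular
Classification: Type 2 (Context-Free)


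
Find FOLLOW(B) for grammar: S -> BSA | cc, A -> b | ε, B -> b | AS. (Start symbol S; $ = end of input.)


$ ∈ FOLLOW(S). For each A -> αBβ: add FIRST(β)\{ε} to FOLLOW(B); if β nullable, add FOLLOW(A).
FOLLOW(B) = {b, c}


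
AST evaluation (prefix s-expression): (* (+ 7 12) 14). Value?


Evaluate inner: (+ 7 12) = 19
Evaluate root: (* 19 14) = 266
Result: 266
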